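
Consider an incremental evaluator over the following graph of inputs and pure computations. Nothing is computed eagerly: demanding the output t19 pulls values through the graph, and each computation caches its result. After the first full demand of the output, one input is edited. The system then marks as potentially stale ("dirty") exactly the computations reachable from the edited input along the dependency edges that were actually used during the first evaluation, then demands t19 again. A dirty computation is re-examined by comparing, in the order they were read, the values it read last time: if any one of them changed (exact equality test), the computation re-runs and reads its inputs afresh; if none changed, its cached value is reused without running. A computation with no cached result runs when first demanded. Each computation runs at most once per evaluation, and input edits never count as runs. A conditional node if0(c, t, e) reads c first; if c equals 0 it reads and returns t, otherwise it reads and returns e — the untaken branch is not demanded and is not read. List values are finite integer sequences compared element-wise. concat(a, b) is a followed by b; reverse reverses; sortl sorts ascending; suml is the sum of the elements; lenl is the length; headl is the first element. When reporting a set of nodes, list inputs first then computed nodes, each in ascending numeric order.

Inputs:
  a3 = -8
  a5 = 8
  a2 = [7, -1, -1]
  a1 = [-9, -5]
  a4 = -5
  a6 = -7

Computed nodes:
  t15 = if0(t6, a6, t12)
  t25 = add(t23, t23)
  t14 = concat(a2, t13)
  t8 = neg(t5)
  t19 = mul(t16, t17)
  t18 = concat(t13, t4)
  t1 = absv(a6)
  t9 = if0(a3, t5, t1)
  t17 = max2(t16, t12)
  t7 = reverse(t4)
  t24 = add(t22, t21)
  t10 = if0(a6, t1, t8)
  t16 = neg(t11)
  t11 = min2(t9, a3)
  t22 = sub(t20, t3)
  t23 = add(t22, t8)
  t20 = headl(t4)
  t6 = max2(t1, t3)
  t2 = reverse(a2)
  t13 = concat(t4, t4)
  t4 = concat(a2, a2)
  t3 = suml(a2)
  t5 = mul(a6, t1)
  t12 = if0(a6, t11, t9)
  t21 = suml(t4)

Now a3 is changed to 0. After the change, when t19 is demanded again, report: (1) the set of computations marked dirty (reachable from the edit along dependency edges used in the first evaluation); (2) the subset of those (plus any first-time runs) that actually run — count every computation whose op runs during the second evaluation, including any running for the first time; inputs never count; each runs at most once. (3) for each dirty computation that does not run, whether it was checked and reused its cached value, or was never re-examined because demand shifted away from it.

Dirty set: t9, t11, t12, t16, t17, t19.
Run set: t5, t9, t11, t12, t16, t17, t19 (7 run).
All dirty computations ended up running.
The important point: the flipped condition pulls in fresh nodes; t5 runs for the first time.

Initial pass — values computed on the first demand:
  t1 = absv(-7) = 7
  t9 = if0(a3=-8 -> else branch t1) = 7
  t11 = min2(7, -8) = -8
  t12 = if0(a6=-7 -> else branch t9) = 7
  t16 = neg(-8) = 8
  t17 = max2(8, 7) = 8
  t19 = mul(8, 8) = 64

Second demand — change propagation:
  t5: newly demanded (no cache) — executes and yields -49.
  t9: re-runs because a3 -8->0; new result -49.
  t11: re-runs because t9 7->-49; a3 -8->0; new result -49.
  t12: re-runs because t9 7->-49; new result -49.
  t16: re-runs because t11 -8->-49; new result 49.
  t17: re-runs because t16 8->49; t12 7->-49; new result 49.
  t19: re-runs because t16 8->49; t17 8->49; new result 2401.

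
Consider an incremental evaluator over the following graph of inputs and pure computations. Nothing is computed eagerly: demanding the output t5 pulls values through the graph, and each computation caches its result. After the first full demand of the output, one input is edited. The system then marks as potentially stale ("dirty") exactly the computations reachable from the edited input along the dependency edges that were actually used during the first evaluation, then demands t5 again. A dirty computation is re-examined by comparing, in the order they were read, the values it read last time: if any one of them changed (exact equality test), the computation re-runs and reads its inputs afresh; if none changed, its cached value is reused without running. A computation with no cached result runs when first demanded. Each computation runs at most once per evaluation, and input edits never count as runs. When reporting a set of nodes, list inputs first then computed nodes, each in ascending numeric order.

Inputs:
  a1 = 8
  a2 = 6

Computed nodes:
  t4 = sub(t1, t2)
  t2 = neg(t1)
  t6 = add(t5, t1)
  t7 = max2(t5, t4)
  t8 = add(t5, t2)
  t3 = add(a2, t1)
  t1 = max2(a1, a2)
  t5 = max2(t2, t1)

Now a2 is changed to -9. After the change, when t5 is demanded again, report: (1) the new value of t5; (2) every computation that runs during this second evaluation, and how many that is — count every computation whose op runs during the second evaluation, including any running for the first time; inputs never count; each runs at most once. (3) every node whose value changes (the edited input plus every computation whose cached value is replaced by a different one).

Initial pass — values computed on the first demand:
  t1 = max2(8, 6) = 8
  t2 = neg(8) = -8
  t5 = max2(-8, 8) = 8

Second demand — change propagation:
  t1: re-runs because a2 6->-9; new result 8 (unchanged).
  t2: re-examined; everything it read last time is the same (t1 unchanged) — cache -8 kept, no run.
  t5: re-examined; everything it read last time is the same (t2 unchanged, t1 unchanged) — cache 8 kept, no run.

The important point: t1 recomputes to an identical value, and the output ends up unchanged.

t5 now evaluates to 8.
Run set: t1 (1 run).
Changed values: a2.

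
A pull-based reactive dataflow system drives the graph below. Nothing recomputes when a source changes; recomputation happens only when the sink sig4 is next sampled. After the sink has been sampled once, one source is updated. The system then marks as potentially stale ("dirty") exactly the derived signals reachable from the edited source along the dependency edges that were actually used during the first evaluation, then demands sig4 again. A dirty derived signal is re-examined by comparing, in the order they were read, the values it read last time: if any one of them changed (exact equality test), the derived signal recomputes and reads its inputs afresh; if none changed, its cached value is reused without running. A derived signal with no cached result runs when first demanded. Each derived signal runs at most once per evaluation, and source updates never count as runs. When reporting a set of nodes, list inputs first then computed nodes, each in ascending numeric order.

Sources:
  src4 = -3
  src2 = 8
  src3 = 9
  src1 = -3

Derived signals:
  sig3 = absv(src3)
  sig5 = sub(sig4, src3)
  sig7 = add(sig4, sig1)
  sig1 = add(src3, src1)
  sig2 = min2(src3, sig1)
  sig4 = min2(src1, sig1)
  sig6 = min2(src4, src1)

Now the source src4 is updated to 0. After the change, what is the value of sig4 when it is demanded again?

First evaluation (everything demanded from the output):
  sig1 = add(9, -3) = 6
  sig4 = min2(-3, 6) = -3

Propagation after the edit:
  src4 feeds no computation that the output demands — nothing is marked dirty and nothing runs.

Key observation: src4 is never demanded by the output, so the edit triggers no recomputation at all.

New value of sig4: -3.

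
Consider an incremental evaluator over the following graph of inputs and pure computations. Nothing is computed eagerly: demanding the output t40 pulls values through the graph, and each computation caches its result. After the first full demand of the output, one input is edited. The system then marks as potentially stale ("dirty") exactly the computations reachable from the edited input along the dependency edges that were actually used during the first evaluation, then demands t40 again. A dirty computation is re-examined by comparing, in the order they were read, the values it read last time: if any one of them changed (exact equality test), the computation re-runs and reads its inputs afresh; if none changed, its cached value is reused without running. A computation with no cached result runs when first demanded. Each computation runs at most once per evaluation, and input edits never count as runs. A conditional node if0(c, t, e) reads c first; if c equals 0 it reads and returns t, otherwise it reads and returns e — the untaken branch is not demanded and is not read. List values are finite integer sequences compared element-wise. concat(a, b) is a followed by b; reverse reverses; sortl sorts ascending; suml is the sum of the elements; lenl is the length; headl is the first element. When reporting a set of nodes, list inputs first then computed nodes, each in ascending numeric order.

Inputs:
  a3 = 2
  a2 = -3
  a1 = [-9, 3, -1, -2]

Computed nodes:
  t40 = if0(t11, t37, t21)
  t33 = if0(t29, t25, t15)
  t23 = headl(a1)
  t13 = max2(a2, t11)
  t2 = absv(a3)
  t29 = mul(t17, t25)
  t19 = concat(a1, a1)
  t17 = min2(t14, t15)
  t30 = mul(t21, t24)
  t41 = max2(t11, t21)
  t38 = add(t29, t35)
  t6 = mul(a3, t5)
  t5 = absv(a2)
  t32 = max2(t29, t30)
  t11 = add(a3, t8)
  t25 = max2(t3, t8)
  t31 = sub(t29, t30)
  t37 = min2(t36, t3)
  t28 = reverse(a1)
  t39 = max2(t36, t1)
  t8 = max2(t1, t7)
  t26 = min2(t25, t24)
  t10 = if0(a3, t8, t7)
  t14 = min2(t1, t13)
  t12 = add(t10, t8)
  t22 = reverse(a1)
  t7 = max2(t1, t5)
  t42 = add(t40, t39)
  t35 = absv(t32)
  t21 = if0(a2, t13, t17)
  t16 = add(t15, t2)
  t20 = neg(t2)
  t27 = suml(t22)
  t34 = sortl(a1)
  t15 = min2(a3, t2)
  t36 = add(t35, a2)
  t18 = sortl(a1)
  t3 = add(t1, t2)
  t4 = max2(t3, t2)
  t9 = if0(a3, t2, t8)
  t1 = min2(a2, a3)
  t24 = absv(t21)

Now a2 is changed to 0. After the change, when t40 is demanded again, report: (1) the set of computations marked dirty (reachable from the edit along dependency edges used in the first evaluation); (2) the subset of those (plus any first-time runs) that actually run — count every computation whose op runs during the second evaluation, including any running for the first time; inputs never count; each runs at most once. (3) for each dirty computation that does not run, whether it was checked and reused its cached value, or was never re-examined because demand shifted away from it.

Dirty set: t1, t5, t7, t8, t11, t13, t14, t17, t21, t40.
Run set: t1, t5, t7, t8, t11, t13, t21, t40 (8 run).
Left stale — demand moved off them: t14, t17.
The important point: the flipped condition redirects demand; t14, t17 are left stale, never re-checked.

Initial pass — values computed on the first demand:
  t1 = min2(-3, 2) = -3
  t2 = absv(2) = 2
  t5 = absv(-3) = 3
  t7 = max2(-3, 3) = 3
  t8 = max2(-3, 3) = 3
  t11 = add(2, 3) = 5
  t13 = max2(-3, 5) = 5
  t14 = min2(-3, 5) = -3
  t15 = min2(2, 2) = 2
  t17 = min2(-3, 2) = -3
  t21 = if0(a2=-3 -> else branch t17) = -3
  t40 = if0(t11=5 -> else branch t21) = -3

Second demand — change propagation:
  t1: re-runs because a2 -3->0; new result 0.
  t5: re-runs because a2 -3->0; new result 0.
  t7: re-runs because t1 -3->0; t5 3->0; new result 0.
  t8: re-runs because t1 -3->0; t7 3->0; new result 0.
  t11: re-runs because t8 3->0; new result 2.
  t13: re-runs because a2 -3->0; t11 5->2; new result 2.
  t14: dirty yet unreached — the second evaluation never asks for it.
  t17: dirty yet unreached — the second evaluation never asks for it.
  t21: re-runs because a2 -3->0; new result 2.
  t40: re-runs because t11 5->2; t21 -3->2; new result 2.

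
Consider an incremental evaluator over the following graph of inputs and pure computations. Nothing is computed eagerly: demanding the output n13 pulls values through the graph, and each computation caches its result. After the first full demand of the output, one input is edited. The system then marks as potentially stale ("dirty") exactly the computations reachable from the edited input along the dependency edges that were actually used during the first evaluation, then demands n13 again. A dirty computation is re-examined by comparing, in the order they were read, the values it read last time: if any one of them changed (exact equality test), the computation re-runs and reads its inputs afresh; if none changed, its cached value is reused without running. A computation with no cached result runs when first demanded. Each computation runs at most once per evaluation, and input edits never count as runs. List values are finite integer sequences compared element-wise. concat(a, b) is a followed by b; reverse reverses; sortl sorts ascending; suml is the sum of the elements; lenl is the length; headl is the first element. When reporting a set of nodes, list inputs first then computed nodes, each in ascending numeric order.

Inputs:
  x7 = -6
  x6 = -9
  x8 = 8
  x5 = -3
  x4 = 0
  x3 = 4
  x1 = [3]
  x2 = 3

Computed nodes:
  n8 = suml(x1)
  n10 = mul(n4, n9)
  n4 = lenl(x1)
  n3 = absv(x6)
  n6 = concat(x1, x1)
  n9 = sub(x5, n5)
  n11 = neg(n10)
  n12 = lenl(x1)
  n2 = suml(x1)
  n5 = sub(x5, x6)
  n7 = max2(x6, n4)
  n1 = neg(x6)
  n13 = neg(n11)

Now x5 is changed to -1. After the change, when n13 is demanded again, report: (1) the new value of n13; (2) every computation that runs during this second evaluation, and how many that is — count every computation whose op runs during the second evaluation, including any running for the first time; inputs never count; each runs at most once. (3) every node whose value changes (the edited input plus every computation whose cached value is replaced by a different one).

n13 now evaluates to -9.
Run set: n5, n9 (2 run).
Changed values: x5, n5.
The important point: n9 recomputes to an identical value, and the output ends up unchanged.

Initial pass — values computed on the first demand:
  n4 = lenl([3]) = 1
  n5 = sub(-3, -9) = 6
  n9 = sub(-3, 6) = -9
  n10 = mul(1, -9) = -9
  n11 = neg(-9) = 9
  n13 = neg(9) = -9

Second demand — change propagation:
  n5: re-runs because x5 -3->-1; new result 8.
  n9: re-runs because x5 -3->-1; n5 6->8; new result -9 (unchanged).
  n10: re-examined; everything it read last time is the same (n4 unchanged, n9 unchanged) — cache -9 kept, no run.
  n11: re-examined; everything it read last time is the same (n10 unchanged) — cache 9 kept, no run.
  n13: re-examined; everything it read last time is the same (n11 unchanged) — cache -9 kept, no run.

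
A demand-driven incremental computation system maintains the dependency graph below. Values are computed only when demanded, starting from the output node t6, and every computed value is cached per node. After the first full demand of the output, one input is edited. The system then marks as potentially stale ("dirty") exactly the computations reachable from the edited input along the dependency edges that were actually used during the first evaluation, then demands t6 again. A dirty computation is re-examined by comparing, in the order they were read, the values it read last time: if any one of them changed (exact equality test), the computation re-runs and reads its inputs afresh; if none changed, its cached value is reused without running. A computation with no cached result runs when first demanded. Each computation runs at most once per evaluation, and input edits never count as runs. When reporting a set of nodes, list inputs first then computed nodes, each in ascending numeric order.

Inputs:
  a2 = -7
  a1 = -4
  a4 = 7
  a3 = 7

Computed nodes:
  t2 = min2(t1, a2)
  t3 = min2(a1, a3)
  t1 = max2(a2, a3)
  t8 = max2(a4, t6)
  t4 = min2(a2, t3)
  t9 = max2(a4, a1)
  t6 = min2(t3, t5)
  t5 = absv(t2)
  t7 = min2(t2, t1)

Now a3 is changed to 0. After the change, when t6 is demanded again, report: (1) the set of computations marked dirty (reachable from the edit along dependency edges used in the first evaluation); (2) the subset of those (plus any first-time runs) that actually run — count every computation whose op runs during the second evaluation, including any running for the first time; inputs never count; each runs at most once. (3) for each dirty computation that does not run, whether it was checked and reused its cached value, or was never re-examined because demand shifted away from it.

Marked dirty: t1, t2, t3, t5, t6.
Computations that run: t1, t2, t3 — 3 in total.
Checked but reused from cache: t5, t6.
Key observation: the cutoff stops propagation at t5 — its inputs' values are unchanged, so it reuses its cache.

First evaluation (everything demanded from the output):
  t1 = max2(-7, 7) = 7
  t2 = min2(7, -7) = -7
  t3 = min2(-4, 7) = -4
  t5 = absv(-7) = 7
  t6 = min2(-4, 7) = -4

Propagation after the edit:
  t1: runs — a3 7->0; result 0.
  t2: runs — t1 7->0; result -7 (same value as before).
  t3: runs — a3 7->0; result -4 (same value as before).
  t5: checked — values it read are unchanged (t2 unchanged); reused cached 7 without running.
  t6: checked — values it read are unchanged (t3 unchanged, t5 unchanged); reused cached -4 without running.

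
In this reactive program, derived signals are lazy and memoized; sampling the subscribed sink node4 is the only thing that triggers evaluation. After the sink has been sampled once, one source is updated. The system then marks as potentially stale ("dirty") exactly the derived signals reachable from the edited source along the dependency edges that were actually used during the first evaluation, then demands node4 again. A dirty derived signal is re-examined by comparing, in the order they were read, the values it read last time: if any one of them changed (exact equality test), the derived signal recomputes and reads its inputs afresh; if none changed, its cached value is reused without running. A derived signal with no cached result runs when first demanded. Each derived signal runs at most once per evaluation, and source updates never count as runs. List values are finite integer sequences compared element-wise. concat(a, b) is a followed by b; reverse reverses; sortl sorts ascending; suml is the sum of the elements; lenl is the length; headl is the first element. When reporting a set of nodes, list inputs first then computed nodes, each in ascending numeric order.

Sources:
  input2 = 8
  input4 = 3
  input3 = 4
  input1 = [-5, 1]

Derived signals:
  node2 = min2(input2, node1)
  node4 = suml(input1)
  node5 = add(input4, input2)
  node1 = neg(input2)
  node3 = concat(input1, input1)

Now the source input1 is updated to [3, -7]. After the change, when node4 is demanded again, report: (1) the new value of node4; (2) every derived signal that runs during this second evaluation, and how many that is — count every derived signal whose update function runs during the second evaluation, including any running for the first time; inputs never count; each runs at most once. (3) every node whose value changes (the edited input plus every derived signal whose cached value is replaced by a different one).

First demand of the output computes:
  node4 = suml([-5, 1]) = -4

After the edit, cleaning proceeds:
  node4: a read changed (input1 [-5, 1]->[3, -7]) — executes, giving -4 — identical to its old value.

Demanding node4 again yields -4.
1 derived signals run: node4.
The nodes whose values change: input1.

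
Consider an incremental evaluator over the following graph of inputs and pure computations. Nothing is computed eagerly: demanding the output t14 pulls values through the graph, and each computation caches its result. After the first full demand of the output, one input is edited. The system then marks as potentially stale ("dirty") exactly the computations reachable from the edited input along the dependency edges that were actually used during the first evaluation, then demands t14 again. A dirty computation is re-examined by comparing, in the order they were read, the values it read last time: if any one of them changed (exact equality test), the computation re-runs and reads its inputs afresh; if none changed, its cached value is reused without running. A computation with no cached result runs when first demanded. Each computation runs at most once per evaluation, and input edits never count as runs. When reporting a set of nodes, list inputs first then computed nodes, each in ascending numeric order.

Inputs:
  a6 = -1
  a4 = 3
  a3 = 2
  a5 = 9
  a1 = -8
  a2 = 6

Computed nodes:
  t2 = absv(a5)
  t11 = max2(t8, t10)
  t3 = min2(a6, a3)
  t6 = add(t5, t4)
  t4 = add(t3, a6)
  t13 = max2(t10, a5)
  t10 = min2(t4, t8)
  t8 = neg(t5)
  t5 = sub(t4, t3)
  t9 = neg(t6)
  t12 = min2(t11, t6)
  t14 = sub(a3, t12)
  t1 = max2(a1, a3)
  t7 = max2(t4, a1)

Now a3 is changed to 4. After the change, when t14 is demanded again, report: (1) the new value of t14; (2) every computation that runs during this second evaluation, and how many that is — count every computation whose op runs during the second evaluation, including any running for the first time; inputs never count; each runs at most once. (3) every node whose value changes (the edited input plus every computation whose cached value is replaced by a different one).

Initial pass — values computed on the first demand:
  t3 = min2(-1, 2) = -1
  t4 = add(-1, -1) = -2
  t5 = sub(-2, -1) = -1
  t6 = add(-1, -2) = -3
  t8 = neg(-1) = 1
  t10 = min2(-2, 1) = -2
  t11 = max2(1, -2) = 1
  t12 = min2(1, -3) = -3
  t14 = sub(2, -3) = 5

Second demand — change propagation:
  t3: re-runs because a3 2->4; new result -1 (unchanged).
  t4: re-examined; everything it read last time is the same (t3 unchanged, a6 unchanged) — cache -2 kept, no run.
  t5: re-examined; everything it read last time is the same (t4 unchanged, t3 unchanged) — cache -1 kept, no run.
  t6: re-examined; everything it read last time is the same (t5 unchanged, t4 unchanged) — cache -3 kept, no run.
  t8: re-examined; everything it read last time is the same (t5 unchanged) — cache 1 kept, no run.
  t10: re-examined; everything it read last time is the same (t4 unchanged, t8 unchanged) — cache -2 kept, no run.
  t11: re-examined; everything it read last time is the same (t8 unchanged, t10 unchanged) — cache 1 kept, no run.
  t12: re-examined; everything it read last time is the same (t11 unchanged, t6 unchanged) — cache -3 kept, no run.
  t14: re-runs because a3 2->4; new result 7.

The important point: at t4 every value read last time is unchanged, so the dirty flag clears without a run.

t14 now evaluates to 7.
Run set: t3, t14 (2 run).
Changed values: a3, t14.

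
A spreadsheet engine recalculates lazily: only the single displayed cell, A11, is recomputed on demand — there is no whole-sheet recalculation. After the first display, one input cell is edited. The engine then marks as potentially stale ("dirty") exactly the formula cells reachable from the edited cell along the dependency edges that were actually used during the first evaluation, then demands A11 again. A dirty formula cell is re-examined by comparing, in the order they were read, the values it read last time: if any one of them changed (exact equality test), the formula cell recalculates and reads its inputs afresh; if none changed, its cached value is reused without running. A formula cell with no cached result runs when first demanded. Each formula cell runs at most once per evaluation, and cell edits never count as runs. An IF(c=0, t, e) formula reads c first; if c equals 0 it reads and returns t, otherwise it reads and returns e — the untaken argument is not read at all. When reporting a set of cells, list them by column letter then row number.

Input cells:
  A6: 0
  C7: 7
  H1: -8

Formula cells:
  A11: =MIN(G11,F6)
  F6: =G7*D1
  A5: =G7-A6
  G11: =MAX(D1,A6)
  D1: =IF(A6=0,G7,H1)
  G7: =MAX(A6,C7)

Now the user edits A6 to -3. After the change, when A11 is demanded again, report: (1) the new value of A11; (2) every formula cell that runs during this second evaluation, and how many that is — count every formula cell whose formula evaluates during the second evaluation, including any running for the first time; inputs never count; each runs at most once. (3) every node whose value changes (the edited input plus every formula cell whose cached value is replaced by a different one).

New value of A11: -56.
Formula cells that run: A11, D1, F6, G7, G11 — 5 in total.
Values that change: A6, A11, D1, F6, G11.

First evaluation (everything demanded from the output):
  G7 = MAX(0, 7) = 7
  D1 = IF(A6=0: A6=0 -> then branch G7) = 7
  F6 = 7 * 7 = 49
  G11 = MAX(7, 0) = 7
  A11 = MIN(7, 49) = 7

Propagation after the edit:
  G7: runs — A6 0->-3; result 7 (same value as before).
  D1: runs — A6 0->-3; result -8.
  F6: runs — D1 7->-8; result -56.
  G11: runs — D1 7->-8; A6 0->-3; result -3.
  A11: runs — G11 7->-3; F6 49->-56; result -56.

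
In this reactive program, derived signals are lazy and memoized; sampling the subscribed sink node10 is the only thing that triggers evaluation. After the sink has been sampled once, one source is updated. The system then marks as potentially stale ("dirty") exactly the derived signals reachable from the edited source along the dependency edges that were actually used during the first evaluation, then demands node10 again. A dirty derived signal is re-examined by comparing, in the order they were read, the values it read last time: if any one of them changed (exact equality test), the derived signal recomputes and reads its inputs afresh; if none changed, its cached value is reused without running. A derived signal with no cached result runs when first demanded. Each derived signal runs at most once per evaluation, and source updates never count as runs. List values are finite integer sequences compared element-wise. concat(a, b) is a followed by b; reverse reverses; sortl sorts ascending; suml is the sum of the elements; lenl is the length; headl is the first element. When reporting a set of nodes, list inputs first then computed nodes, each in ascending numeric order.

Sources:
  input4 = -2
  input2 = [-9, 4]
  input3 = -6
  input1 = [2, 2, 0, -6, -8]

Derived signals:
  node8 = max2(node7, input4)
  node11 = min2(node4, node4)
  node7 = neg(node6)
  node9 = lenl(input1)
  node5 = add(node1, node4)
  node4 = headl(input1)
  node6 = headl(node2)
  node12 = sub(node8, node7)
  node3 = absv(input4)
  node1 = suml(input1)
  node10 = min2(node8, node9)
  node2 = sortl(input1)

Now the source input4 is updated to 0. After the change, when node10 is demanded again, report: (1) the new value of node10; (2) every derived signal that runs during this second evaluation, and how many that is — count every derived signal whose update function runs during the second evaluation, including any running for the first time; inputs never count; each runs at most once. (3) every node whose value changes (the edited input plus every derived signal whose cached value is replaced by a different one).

Demanding node10 again yields 5.
1 derived signals run: node8.
The nodes whose values change: input4.
Note the absorption at node8: it re-runs yet its value is the same, leaving the output's value untouched.

First demand of the output computes:
  node2 = sortl([2, 2, 0, -6, -8]) = [-8, -6, 0, 2, 2]
  node6 = headl([-8, -6, 0, 2, 2]) = -8
  node7 = neg(-8) = 8
  node8 = max2(8, -2) = 8
  node9 = lenl([2, 2, 0, -6, -8]) = 5
  node10 = min2(8, 5) = 5

After the edit, cleaning proceeds:
  node8: a read changed (input4 -2->0) — executes, giving 8 — identical to its old value.
  node10: dirty, but its reads are unchanged (node8 unchanged, node9 unchanged); cached 5 stands.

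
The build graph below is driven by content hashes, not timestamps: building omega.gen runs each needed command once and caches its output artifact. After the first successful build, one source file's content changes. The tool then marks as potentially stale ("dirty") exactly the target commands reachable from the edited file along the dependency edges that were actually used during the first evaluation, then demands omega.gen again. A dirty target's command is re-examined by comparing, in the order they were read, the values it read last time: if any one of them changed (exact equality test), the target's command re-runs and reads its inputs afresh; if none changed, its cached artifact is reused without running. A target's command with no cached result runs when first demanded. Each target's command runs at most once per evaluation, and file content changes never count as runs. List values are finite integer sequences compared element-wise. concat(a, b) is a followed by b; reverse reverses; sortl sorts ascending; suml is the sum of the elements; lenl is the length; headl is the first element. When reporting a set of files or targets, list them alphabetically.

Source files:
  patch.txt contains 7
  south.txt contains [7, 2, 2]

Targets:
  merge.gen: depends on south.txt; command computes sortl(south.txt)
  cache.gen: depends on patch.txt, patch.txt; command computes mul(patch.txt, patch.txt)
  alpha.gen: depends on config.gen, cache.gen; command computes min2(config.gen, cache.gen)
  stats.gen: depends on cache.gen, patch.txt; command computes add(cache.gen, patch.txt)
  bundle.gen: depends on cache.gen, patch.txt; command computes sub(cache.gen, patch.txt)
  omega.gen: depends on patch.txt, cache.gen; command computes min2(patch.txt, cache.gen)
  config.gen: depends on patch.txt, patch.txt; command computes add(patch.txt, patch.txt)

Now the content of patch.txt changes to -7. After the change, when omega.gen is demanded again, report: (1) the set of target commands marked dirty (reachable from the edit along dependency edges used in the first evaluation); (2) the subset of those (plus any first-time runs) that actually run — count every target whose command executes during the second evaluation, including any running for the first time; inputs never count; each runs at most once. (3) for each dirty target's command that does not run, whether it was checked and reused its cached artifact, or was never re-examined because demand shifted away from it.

Initial pass — values computed on the first demand:
  cache.gen = mul(7, 7) = 49
  omega.gen = min2(7, 49) = 7

Second demand — change propagation:
  cache.gen: re-runs because patch.txt 7->-7; patch.txt 7->-7; new result 49 (unchanged).
  omega.gen: re-runs because patch.txt 7->-7; new result -7.

Dirty set: cache.gen, omega.gen.
Run set: cache.gen, omega.gen (2 run).
All dirty target commands ended up running.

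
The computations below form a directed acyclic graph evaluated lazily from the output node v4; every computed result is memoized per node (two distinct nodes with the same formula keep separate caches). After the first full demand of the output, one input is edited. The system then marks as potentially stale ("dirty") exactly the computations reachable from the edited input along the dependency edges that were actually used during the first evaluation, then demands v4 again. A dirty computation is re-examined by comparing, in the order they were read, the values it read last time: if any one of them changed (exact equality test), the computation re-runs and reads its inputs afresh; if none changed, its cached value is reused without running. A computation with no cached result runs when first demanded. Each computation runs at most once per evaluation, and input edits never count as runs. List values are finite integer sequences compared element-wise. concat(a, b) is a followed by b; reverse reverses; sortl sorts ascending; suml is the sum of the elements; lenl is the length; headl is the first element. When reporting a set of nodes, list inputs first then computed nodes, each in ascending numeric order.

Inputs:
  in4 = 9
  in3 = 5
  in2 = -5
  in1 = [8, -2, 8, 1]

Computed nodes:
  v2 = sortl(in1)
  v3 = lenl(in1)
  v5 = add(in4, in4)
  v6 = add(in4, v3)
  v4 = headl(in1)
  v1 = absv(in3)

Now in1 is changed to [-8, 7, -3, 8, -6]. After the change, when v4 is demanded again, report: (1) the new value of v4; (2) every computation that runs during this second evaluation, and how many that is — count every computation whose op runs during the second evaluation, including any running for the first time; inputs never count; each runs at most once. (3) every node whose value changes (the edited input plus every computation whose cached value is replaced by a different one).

Demanding v4 again yields -8.
1 computations run: v4.
The nodes whose values change: in1, v4.

First demand of the output computes:
  v4 = headl([8, -2, 8, 1]) = 8

After the edit, cleaning proceeds:
  v4: a read changed (in1 [8, -2, 8, 1]->[-8, 7, -3, 8, -6]) — executes, giving -8.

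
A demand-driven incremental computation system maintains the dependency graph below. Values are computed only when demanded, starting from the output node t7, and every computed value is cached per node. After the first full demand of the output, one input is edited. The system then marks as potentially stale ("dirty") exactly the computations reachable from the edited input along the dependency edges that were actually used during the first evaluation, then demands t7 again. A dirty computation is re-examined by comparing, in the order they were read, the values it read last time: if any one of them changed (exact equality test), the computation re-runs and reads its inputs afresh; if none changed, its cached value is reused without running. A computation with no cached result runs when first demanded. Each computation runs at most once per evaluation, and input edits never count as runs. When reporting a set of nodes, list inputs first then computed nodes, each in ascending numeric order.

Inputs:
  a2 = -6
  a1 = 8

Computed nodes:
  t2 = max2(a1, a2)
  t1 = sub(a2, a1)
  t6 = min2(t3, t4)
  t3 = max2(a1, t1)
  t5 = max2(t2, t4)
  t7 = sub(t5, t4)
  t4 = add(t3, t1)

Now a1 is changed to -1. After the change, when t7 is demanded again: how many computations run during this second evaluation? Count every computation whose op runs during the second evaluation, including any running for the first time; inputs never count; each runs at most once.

First evaluation (everything demanded from the output):
  t1 = sub(-6, 8) = -14
  t2 = max2(8, -6) = 8
  t3 = max2(8, -14) = 8
  t4 = add(8, -14) = -6
  t5 = max2(8, -6) = 8
  t7 = sub(8, -6) = 14

Propagation after the edit:
  t1: runs — a1 8->-1; result -5.
  t2: runs — a1 8->-1; result -1.
  t3: runs — a1 8->-1; t1 -14->-5; result -1.
  t4: runs — t3 8->-1; t1 -14->-5; result -6 (same value as before).
  t5: runs — t2 8->-1; result -1.
  t7: runs — t5 8->-1; result 5.

Computations that run: t1, t2, t3, t4, t5, t7 — 6 in total.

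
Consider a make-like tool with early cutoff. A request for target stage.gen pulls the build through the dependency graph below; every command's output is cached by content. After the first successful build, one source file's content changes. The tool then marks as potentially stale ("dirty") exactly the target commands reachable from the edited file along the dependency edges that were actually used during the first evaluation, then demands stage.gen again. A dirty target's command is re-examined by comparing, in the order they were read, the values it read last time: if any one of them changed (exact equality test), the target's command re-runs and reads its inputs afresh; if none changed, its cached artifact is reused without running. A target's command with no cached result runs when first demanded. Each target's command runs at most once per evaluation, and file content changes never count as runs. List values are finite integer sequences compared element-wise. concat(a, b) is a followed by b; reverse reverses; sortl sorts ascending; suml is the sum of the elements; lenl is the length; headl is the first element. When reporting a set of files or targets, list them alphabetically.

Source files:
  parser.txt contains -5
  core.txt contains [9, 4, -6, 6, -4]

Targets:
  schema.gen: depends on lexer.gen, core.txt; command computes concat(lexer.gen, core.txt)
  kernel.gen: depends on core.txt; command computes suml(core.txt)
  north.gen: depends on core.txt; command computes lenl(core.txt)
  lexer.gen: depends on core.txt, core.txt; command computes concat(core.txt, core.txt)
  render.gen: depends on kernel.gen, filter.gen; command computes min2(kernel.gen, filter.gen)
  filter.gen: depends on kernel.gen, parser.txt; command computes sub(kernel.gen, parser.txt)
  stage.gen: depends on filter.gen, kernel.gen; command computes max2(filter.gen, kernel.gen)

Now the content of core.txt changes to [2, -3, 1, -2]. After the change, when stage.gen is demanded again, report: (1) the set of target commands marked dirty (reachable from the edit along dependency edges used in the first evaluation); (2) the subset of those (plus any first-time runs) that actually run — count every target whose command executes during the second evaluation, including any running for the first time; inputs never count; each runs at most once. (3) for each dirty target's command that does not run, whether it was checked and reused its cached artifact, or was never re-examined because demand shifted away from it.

The edit dirties: filter.gen, kernel.gen, stage.gen.
3 target commands run: filter.gen, kernel.gen, stage.gen.
No dirty target's command escaped a run.

First demand of the output computes:
  kernel.gen = suml([9, 4, -6, 6, -4]) = 9
  filter.gen = sub(9, -5) = 14
  stage.gen = max2(14, 9) = 14

After the edit, cleaning proceeds:
  kernel.gen: a read changed (core.txt [9, 4, -6, 6, -4]->[2, -3, 1, -2]) — executes, giving -2.
  filter.gen: a read changed (kernel.gen 9->-2) — executes, giving 3.
  stage.gen: a read changed (filter.gen 14->3; kernel.gen 9->-2) — executes, giving 3.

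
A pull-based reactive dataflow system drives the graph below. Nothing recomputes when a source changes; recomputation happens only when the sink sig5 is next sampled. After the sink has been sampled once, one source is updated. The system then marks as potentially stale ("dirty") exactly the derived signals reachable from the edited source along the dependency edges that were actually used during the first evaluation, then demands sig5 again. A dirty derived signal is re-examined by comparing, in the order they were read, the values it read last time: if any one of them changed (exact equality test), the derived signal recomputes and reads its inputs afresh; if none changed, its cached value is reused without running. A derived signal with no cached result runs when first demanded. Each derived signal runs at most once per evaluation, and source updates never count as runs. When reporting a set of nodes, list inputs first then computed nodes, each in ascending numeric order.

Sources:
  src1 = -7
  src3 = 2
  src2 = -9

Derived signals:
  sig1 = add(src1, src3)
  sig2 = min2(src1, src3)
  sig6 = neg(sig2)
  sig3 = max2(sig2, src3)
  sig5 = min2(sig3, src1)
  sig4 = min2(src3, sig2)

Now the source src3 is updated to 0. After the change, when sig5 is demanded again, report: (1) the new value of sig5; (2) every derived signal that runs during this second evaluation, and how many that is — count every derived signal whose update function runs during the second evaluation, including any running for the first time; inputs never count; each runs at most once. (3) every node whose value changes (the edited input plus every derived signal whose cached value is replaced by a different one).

New value of sig5: -7.
Derived signals that run: sig2, sig3, sig5 — 3 in total.
Values that change: src3, sig3.

First evaluation (everything demanded from the output):
  sig2 = min2(-7, 2) = -7
  sig3 = max2(-7, 2) = 2
  sig5 = min2(2, -7) = -7

Propagation after the edit:
  sig2: runs — src3 2->0; result -7 (same value as before).
  sig3: runs — src3 2->0; result 0.
  sig5: runs — sig3 2->0; result -7 (same value as before).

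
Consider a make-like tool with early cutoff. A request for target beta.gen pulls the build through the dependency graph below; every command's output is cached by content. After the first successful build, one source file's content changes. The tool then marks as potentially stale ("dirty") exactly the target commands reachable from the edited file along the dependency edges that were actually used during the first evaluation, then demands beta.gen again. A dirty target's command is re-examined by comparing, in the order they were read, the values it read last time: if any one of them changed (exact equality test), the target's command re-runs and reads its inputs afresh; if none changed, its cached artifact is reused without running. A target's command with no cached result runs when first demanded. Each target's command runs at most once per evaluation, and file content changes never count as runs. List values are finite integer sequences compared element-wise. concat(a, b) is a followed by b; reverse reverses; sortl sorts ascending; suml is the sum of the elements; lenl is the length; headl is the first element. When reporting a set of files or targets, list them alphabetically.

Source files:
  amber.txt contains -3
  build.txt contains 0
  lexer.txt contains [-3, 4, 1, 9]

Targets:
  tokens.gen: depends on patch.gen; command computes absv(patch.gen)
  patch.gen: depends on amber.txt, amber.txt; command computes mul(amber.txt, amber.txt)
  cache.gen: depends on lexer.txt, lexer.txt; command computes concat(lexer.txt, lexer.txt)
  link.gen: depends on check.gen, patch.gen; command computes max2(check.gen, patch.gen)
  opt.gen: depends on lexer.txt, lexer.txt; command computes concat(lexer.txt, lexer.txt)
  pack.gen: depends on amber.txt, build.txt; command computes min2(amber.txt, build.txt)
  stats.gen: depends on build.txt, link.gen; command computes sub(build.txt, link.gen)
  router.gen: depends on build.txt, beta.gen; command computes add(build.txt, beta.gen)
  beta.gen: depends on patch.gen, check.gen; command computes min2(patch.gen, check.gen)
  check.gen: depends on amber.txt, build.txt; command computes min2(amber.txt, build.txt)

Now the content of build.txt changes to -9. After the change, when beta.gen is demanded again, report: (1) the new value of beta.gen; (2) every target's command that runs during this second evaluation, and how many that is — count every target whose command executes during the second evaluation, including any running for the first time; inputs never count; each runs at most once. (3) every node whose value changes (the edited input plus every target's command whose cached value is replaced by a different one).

First demand of the output computes:
  check.gen = min2(-3, 0) = -3
  patch.gen = mul(-3, -3) = 9
  beta.gen = min2(9, -3) = -3

After the edit, cleaning proceeds:
  check.gen: a read changed (build.txt 0->-9) — executes, giving -9.
  beta.gen: a read changed (check.gen -3->-9) — executes, giving -9.

Demanding beta.gen again yields -9.
2 target commands run: beta.gen, check.gen.
The nodes whose values change: beta.gen, build.txt, check.gen.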